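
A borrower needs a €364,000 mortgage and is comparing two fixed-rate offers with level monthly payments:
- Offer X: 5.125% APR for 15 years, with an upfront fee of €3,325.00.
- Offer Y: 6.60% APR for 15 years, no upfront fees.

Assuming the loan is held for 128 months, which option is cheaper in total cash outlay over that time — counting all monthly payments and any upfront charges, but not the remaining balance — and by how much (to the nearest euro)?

Offer X by €33,620

Offer X: at 5.125% the monthly rate is 0.0042708, so the payment is 364,000 × 0.0042708 / (1 − 1.0042708^−180) = €2,902.25.
Offer Y: monthly rate = 6.6%/12 = 0.0055000; payment = 364,000 × 0.0055000 / (1 − (1+0.0055000)^−180) = €3,190.88.
Over 128 months: Offer X costs 128 × €2,902.25 + €3,325.00 = €374,813.00; Offer Y costs 128 × €3,190.88 = €408,432.64.
Offer X is cheaper by €408,432.64 − €374,813.00 = €33,619.64.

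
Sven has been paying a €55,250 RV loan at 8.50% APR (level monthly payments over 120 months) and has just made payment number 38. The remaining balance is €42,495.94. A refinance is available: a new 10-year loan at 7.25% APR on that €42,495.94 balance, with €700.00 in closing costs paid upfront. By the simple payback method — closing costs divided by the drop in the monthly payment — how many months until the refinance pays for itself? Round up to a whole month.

4 months

Current payment = 55,250 × 8.5%/12 / (1 − (1+0.0070833)^−120) = €685.02.
Refinanced payment = 42,495.94 × 0.0060417 / (1 − (1+0.0060417)^−120) = €498.91.
Monthly savings = €685.02 − €498.91 = €186.11.
Break-even = €700.00 / €186.11 = 3.76 → 4 months.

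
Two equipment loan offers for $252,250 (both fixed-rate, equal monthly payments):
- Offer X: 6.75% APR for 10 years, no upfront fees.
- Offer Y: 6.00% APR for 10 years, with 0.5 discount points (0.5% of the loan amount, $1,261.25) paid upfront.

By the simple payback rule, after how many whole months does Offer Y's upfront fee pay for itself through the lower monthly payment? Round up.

Offer X: monthly rate = 6.75%/12 = 0.0056250; payment = 252,250 × 0.0056250 / (1 − (1+0.0056250)^−120) = $2,896.44.
Offer Y: at 6.00% the monthly rate is 0.0050000, so the payment is 252,250 × 0.0050000 / (1 − 1.0050000^−120) = $2,800.49.
Monthly savings = $2,896.44 − $2,800.49 = $95.95.
Break-even = $1,261.25 / $95.95 = 13.14 → 14 months.

14 months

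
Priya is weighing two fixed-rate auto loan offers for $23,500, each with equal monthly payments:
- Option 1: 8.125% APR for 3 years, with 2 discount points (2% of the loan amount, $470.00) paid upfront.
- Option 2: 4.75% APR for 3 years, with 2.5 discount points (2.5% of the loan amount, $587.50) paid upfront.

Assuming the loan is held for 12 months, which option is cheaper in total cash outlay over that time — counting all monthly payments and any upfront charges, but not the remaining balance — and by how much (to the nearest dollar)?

Option 1: at 8.125% the monthly rate is 0.0067708, so the payment is 23,500 × 0.0067708 / (1 − 1.0067708^−36) = $737.76.
Option 2: monthly rate = 4.75%/12 = 0.0039583; payment = 23,500 × 0.0039583 / (1 − (1+0.0039583)^−36) = $701.68.
Over 12 months: Option 1 costs 12 × $737.76 + $470.00 = $9,323.12; Option 2 costs 12 × $701.68 + $587.50 = $9,007.66.
Option 2 is cheaper by $9,323.12 − $9,007.66 = $315.46.

Option 2 by $315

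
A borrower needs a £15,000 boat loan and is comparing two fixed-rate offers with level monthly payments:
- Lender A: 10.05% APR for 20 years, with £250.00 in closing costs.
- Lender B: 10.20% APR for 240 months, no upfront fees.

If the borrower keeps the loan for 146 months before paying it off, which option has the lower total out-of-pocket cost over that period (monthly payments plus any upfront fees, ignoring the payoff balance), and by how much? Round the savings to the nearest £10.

Lender B by £30

Lender A: monthly rate = 10.05%/12 = 0.0083750; payment = 15,000 × 0.0083750 / (1 − (1+0.0083750)^−240) = £145.25.
Lender B: at 10.20% the monthly rate is 0.0085000, so the payment is 15,000 × 0.0085000 / (1 − 1.0085000^−240) = £146.75.
Over 146 months: Lender A costs 146 × £145.25 + £250.00 = £21,456.50; Lender B costs 146 × £146.75 = £21,425.50.
Lender B is cheaper by £21,456.50 − £21,425.50 = £31.00.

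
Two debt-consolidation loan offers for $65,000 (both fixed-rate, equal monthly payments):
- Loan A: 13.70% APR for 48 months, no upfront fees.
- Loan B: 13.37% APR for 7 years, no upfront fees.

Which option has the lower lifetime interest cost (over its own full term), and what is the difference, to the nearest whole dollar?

Loan A: at 13.70% the monthly rate is 0.0114167, so the payment is 65,000 × 0.0114167 / (1 − 1.0114167^−48) = $1,766.45.
Total interest on Loan A = 48 × $1,766.45 − $65,000 = $19,789.60.
Loan B: at 13.37% the monthly rate is 0.0111417, so the payment is 65,000 × 0.0111417 / (1 − 1.0111417^−84) = $1,195.59.
Total interest on Loan B = 84 × $1,195.59 − $65,000 = $35,429.56.
Loan A is lower by $15,639.96.

Loan A by $15,640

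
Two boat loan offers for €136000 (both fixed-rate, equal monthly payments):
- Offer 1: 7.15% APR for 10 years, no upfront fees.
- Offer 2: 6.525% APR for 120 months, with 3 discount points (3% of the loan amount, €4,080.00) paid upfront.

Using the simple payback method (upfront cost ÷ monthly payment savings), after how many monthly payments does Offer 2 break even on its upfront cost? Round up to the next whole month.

94 months

Offer 1: at 7.15% the monthly rate is 0.0059583, so the payment is 136,000 × 0.0059583 / (1 − 1.0059583^−120) = €1,589.61.
Offer 2: at 6.525% the monthly rate is 0.0054375, so the payment is 136,000 × 0.0054375 / (1 − 1.0054375^−120) = €1,545.98.
Monthly savings = €1,589.61 − €1,545.98 = €43.63.
Break-even = €4,080.00 / €43.63 = 93.51 → 94 months.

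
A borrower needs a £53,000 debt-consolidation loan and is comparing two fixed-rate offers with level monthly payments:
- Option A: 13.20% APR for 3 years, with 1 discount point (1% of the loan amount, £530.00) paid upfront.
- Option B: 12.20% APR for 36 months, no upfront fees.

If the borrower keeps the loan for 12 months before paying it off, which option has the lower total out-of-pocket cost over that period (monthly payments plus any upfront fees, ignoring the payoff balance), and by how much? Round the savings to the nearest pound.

Option B by £836

Option A: monthly rate = 13.2%/12 = 0.0110000; payment = 53,000 × 0.0110000 / (1 − (1+0.0110000)^−36) = £1,790.89.
Option B: monthly rate = 12.2%/12 = 0.0101667; payment = 53,000 × 0.0101667 / (1 − (1+0.0101667)^−36) = £1,765.43.
Over 12 months: Option A costs 12 × £1,790.89 + £530.00 = £22,020.68; Option B costs 12 × £1,765.43 = £21,185.16.
Option B is cheaper by £22,020.68 − £21,185.16 = £835.52.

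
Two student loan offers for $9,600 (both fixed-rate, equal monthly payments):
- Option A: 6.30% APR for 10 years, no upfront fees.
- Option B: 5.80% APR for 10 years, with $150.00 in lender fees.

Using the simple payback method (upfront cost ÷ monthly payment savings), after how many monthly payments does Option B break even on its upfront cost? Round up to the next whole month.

Option A: at 6.30% the monthly rate is 0.0052500, so the payment is 9,600 × 0.0052500 / (1 − 1.0052500^−120) = $108.03.
Option B: monthly rate = 5.8%/12 = 0.0048333; payment = 9,600 × 0.0048333 / (1 − (1+0.0048333)^−120) = $105.62.
Monthly savings = $108.03 − $105.62 = $2.41.
Break-even = $150.00 / $2.41 = 62.24 → 63 months.

63 months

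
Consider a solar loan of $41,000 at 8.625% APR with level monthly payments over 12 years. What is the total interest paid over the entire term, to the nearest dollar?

Monthly rate = 8.625%/12 = 0.0071875; payment = 41,000 × 0.0071875 / (1 − (1+0.0071875)^−144) = $457.98.
Total paid = 144 × $457.98 = $65,949.12; interest = $65,949.12 − $41,000 = $24,949.12.

$24,949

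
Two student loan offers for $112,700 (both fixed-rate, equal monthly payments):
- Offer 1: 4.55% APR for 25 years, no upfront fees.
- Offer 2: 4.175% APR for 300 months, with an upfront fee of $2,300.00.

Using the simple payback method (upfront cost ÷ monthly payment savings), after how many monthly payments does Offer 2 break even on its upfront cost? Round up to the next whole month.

Offer 1: at 4.55% the monthly rate is 0.0037917, so the payment is 112,700 × 0.0037917 / (1 − 1.0037917^−300) = $629.63.
Offer 2: at 4.175% the monthly rate is 0.0034792, so the payment is 112,700 × 0.0034792 / (1 − 1.0034792^−300) = $605.82.
Monthly savings = $629.63 − $605.82 = $23.81.
Break-even = $2,300.00 / $23.81 = 96.60 → 97 months.

97 months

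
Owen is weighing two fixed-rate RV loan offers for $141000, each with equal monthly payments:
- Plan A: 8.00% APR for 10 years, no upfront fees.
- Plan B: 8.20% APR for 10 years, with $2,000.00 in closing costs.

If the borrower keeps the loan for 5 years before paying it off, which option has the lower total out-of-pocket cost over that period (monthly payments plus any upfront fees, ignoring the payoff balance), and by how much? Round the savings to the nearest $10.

Plan A by $2,900

Plan A: at 8.00% the monthly rate is 0.0066667, so the payment is 141,000 × 0.0066667 / (1 − 1.0066667^−120) = $1,710.72.
Plan B: monthly rate = 8.2%/12 = 0.0068333; payment = 141,000 × 0.0068333 / (1 − (1+0.0068333)^−120) = $1,725.66.
Over 60 months: Plan A costs 60 × $1,710.72 = $102,643.20; Plan B costs 60 × $1,725.66 + $2,000.00 = $105,539.60.
Plan A is cheaper by $105,539.60 − $102,643.20 = $2,896.40.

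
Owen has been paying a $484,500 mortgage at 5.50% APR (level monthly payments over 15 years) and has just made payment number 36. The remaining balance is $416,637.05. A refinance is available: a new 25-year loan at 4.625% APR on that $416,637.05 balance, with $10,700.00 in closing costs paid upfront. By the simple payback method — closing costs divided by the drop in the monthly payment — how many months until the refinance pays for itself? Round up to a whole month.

Current payment = 484,500 × 5.5%/12 / (1 − (1+0.0045833)^−180) = $3,958.77.
Refinanced payment = 416,637.05 × 0.0038542 / (1 − (1+0.0038542)^−300) = $2,345.46.
Monthly savings = $3,958.77 − $2,345.46 = $1,613.31.
Break-even = $10,700.00 / $1,613.31 = 6.63 → 7 months.

7 months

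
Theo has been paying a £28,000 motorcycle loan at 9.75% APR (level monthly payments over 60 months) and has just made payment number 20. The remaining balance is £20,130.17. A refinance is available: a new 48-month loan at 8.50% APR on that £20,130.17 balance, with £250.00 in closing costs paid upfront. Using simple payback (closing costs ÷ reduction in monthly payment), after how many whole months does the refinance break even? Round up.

3 months

Current payment = 28,000 × 9.75%/12 / (1 − (1+0.0081250)^−60) = £591.48.
Refinanced payment = 20,130.17 × 0.0070833 / (1 − (1+0.0070833)^−48) = £496.17.
Monthly savings = £591.48 − £496.17 = £95.31.
Break-even = £250.00 / £95.31 = 2.62 → 3 months.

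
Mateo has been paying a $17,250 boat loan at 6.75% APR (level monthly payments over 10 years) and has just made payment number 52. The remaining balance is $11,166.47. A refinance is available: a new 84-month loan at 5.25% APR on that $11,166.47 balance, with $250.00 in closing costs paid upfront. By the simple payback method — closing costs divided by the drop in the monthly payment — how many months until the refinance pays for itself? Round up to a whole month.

Current payment = 17,250 × 6.75%/12 / (1 − (1+0.0056250)^−120) = $198.07.
Refinanced payment = 11,166.47 × 0.0043750 / (1 − (1+0.0043750)^−84) = $159.14.
Monthly savings = $198.07 − $159.14 = $38.93.
Break-even = $250.00 / $38.93 = 6.42 → 7 months.

7 months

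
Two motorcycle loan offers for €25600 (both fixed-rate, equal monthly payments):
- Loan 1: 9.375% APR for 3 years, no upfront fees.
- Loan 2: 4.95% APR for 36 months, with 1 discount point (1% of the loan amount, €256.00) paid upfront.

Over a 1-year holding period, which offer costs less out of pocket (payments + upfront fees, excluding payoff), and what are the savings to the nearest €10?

Loan 2 by €370

Loan 1: at 9.375% the monthly rate is 0.0078125, so the payment is 25,600 × 0.0078125 / (1 − 1.0078125^−36) = €818.55.
Loan 2: at 4.95% the monthly rate is 0.0041250, so the payment is 25,600 × 0.0041250 / (1 − 1.0041250^−36) = €766.68.
Over 12 months: Loan 1 costs 12 × €818.55 = €9,822.60; Loan 2 costs 12 × €766.68 + €256.00 = €9,456.16.
Loan 2 is cheaper by €9,822.60 − €9,456.16 = €366.44.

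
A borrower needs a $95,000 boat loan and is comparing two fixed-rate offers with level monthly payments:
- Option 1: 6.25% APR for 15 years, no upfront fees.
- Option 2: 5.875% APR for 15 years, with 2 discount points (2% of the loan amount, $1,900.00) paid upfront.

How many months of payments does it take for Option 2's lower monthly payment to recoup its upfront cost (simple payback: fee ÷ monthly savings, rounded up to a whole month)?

Option 1: at 6.25% the monthly rate is 0.0052083, so the payment is 95,000 × 0.0052083 / (1 − 1.0052083^−180) = $814.55.
Option 2: monthly rate = 5.875%/12 = 0.0048958; payment = 95,000 × 0.0048958 / (1 − (1+0.0048958)^−180) = $795.26.
Monthly savings = $814.55 − $795.26 = $19.29.
Break-even = $1,900.00 / $19.29 = 98.50 → 99 months.

99 months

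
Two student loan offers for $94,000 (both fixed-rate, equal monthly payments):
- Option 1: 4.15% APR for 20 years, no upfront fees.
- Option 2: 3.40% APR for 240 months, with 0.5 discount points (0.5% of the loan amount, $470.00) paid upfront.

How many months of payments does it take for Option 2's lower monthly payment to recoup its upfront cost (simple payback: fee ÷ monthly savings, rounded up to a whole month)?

Option 1: monthly rate = 4.15%/12 = 0.0034583; payment = 94,000 × 0.0034583 / (1 − (1+0.0034583)^−240) = $577.08.
Option 2: monthly rate = 3.4%/12 = 0.0028333; payment = 94,000 × 0.0028333 / (1 − (1+0.0028333)^−240) = $540.34.
Monthly savings = $577.08 − $540.34 = $36.74.
Break-even = $470.00 / $36.74 = 12.79 → 13 months.

13 months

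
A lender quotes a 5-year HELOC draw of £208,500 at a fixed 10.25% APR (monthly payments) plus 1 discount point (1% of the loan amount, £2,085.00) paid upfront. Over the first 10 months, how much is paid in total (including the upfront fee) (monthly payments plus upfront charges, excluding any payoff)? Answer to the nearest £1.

At 10.25% the monthly rate is 0.0085417, so the payment is 208,500 × 0.0085417 / (1 − 1.0085417^−60) = £4,455.70.
Total outlay = 10 × £4,455.70 + £2,085.00 = £46,642.00.

£46,642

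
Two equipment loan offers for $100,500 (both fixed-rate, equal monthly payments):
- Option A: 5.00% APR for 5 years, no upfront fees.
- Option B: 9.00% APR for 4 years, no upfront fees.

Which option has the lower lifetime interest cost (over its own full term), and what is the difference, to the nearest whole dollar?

Option A: at 5.00% the monthly rate is 0.0041667, so the payment is 100,500 × 0.0041667 / (1 − 1.0041667^−60) = $1,896.56.
Total interest on Option A = 60 × $1,896.56 − $100,500 = $13,293.60.
Option B: at 9.00% the monthly rate is 0.0075000, so the payment is 100,500 × 0.0075000 / (1 − 1.0075000^−48) = $2,500.95.
Total interest on Option B = 48 × $2,500.95 − $100,500 = $19,545.60.
Option A is lower by $6,252.00.

Option A by $6,252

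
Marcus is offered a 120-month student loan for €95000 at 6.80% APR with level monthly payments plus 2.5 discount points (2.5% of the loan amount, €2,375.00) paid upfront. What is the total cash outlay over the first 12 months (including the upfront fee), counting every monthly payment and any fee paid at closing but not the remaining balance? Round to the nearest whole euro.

€15,494

Monthly rate = 6.8%/12 = 0.0056667; payment = 95,000 × 0.0056667 / (1 − (1+0.0056667)^−120) = €1,093.26.
Total outlay = 12 × €1,093.26 + €2,375.00 = €15,494.12.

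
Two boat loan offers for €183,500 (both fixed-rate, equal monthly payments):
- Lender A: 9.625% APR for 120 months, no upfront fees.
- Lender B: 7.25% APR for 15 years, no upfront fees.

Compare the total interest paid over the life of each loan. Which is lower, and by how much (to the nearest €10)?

Lender A: at 9.625% the monthly rate is 0.0080208, so the payment is 183,500 × 0.0080208 / (1 − 1.0080208^−120) = €2,387.02.
Total interest on Lender A = 120 × €2,387.02 − €183,500 = €102,942.40.
Lender B: monthly rate = 7.25%/12 = 0.0060417; payment = 183,500 × 0.0060417 / (1 − (1+0.0060417)^−180) = €1,675.10.
Total interest on Lender B = 180 × €1,675.10 − €183,500 = €118,018.00.
Lender A is lower by €15,075.60.

Lender A by €15,080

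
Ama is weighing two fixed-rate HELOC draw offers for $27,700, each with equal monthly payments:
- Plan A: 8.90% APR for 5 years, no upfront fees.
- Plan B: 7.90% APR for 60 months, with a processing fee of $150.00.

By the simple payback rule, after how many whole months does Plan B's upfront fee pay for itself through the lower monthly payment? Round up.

12 months

Plan A: monthly rate = 8.9%/12 = 0.0074167; payment = 27,700 × 0.0074167 / (1 − (1+0.0074167)^−60) = $573.66.
Plan B: monthly rate = 7.9%/12 = 0.0065833; payment = 27,700 × 0.0065833 / (1 − (1+0.0065833)^−60) = $560.33.
Monthly savings = $573.66 − $560.33 = $13.33.
Break-even = $150.00 / $13.33 = 11.25 → 12 months.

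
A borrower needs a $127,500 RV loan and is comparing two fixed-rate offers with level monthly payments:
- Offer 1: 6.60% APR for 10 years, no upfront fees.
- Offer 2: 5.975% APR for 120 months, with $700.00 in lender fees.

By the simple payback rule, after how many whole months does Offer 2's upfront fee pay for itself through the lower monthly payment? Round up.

Offer 1: monthly rate = 6.6%/12 = 0.0055000; payment = 127,500 × 0.0055000 / (1 − (1+0.0055000)^−120) = $1,454.23.
Offer 2: monthly rate = 5.975%/12 = 0.0049792; payment = 127,500 × 0.0049792 / (1 − (1+0.0049792)^−120) = $1,413.91.
Monthly savings = $1,454.23 − $1,413.91 = $40.32.
Break-even = $700.00 / $40.32 = 17.36 → 18 months.

18 months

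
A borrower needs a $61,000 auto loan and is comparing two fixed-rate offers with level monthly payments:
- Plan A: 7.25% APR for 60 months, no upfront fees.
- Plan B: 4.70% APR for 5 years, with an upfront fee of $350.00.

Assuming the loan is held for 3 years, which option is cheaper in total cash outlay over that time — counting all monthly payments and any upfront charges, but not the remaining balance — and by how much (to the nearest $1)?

Plan B by $2,253

Plan A: at 7.25% the monthly rate is 0.0060417, so the payment is 61,000 × 0.0060417 / (1 − 1.0060417^−60) = $1,215.08.
Plan B: monthly rate = 4.7%/12 = 0.0039167; payment = 61,000 × 0.0039167 / (1 − (1+0.0039167)^−60) = $1,142.78.
Over 36 months: Plan A costs 36 × $1,215.08 = $43,742.88; Plan B costs 36 × $1,142.78 + $350.00 = $41,490.08.
Plan B is cheaper by $43,742.88 − $41,490.08 = $2,252.80.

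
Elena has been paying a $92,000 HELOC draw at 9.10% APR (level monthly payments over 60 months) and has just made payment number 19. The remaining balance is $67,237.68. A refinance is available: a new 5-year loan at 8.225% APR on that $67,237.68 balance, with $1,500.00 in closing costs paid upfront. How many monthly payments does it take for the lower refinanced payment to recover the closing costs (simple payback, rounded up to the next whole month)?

Current payment = 92,000 × 9.1%/12 / (1 − (1+0.0075833)^−60) = $1,914.24.
Refinanced payment = 67,237.68 × 0.0068542 / (1 − (1+0.0068542)^−60) = $1,370.59.
Monthly savings = $1,914.24 − $1,370.59 = $543.65.
Break-even = $1,500.00 / $543.65 = 2.76 → 3 months.

3 months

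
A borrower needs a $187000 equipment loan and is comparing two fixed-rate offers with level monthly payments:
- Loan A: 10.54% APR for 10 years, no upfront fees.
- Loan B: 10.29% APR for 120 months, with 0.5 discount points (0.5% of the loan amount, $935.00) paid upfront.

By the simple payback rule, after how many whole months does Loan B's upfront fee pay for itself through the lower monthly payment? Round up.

36 months

Loan A: at 10.54% the monthly rate is 0.0087833, so the payment is 187,000 × 0.0087833 / (1 − 1.0087833^−120) = $2,527.47.
Loan B: at 10.29% the monthly rate is 0.0085750, so the payment is 187,000 × 0.0085750 / (1 − 1.0085750^−120) = $2,501.35.
Monthly savings = $2,527.47 − $2,501.35 = $26.12.
Break-even = $935.00 / $26.12 = 35.80 → 36 months.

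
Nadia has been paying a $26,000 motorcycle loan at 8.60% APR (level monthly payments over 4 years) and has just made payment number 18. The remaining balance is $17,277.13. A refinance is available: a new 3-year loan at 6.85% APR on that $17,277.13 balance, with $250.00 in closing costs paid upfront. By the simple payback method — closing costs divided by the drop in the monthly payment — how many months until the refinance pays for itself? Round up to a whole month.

3 months

Current payment = 26,000 × 8.6%/12 / (1 − (1+0.0071667)^−48) = $642.08.
Refinanced payment = 17,277.13 × 0.0057083 / (1 − (1+0.0057083)^−36) = $532.28.
Monthly savings = $642.08 − $532.28 = $109.80.
Break-even = $250.00 / $109.80 = 2.28 → 3 months.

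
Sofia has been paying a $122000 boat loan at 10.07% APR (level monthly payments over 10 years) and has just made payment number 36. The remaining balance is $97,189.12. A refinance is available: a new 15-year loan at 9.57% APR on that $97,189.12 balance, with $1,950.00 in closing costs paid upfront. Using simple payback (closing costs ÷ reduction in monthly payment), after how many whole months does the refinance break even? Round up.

Current payment = 122,000 × 10.07%/12 / (1 − (1+0.0083917)^−120) = $1,616.97.
Refinanced payment = 97,189.12 × 0.0079750 / (1 − (1+0.0079750)^−180) = $1,018.98.
Monthly savings = $1,616.97 − $1,018.98 = $597.99.
Break-even = $1,950.00 / $597.99 = 3.26 → 4 months.

4 months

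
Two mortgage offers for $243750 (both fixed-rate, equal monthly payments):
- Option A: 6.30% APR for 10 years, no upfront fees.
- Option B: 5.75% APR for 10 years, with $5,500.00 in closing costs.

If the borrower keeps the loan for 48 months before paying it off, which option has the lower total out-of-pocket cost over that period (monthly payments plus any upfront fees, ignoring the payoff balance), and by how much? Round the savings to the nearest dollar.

Option A by $2,266

Option A: monthly rate = 6.3%/12 = 0.0052500; payment = 243,750 × 0.0052500 / (1 − (1+0.0052500)^−120) = $2,742.99.
Option B: at 5.75% the monthly rate is 0.0047917, so the payment is 243,750 × 0.0047917 / (1 − 1.0047917^−120) = $2,675.62.
Over 48 months: Option A costs 48 × $2,742.99 = $131,663.52; Option B costs 48 × $2,675.62 + $5,500.00 = $133,929.76.
Option A is cheaper by $133,929.76 − $131,663.52 = $2,266.24.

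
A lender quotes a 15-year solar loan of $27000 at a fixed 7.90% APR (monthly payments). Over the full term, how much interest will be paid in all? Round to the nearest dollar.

$19,165

Monthly rate = 7.9%/12 = 0.0065833; payment = 27,000 × 0.0065833 / (1 − (1+0.0065833)^−180) = $256.47.
Total paid = 180 × $256.47 = $46,164.60; interest = $46,164.60 − $27,000 = $19,164.60.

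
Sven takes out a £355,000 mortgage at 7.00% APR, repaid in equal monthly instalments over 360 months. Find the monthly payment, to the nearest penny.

At 7.00% the monthly rate is 0.0058333, so the payment is 355,000 × 0.0058333 / (1 − 1.0058333^−360) = £2,361.82.

£2,361.82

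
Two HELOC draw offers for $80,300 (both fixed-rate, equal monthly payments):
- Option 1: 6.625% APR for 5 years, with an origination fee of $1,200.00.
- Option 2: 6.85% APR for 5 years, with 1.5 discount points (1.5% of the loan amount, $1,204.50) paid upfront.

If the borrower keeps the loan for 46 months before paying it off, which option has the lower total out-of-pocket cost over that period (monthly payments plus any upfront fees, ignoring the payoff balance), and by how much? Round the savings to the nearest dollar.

Option 1: at 6.625% the monthly rate is 0.0055208, so the payment is 80,300 × 0.0055208 / (1 − 1.0055208^−60) = $1,575.87.
Option 2: at 6.85% the monthly rate is 0.0057083, so the payment is 80,300 × 0.0057083 / (1 − 1.0057083^−60) = $1,584.36.
Over 46 months: Option 1 costs 46 × $1,575.87 + $1,200.00 = $73,690.02; Option 2 costs 46 × $1,584.36 + $1,204.50 = $74,085.06.
Option 1 is cheaper by $74,085.06 − $73,690.02 = $395.04.

Option 1 by $395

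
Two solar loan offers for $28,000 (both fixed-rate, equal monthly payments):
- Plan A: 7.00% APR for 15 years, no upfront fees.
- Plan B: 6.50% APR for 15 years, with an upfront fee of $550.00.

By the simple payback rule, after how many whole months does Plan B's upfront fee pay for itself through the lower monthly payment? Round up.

Plan A: monthly rate = 7%/12 = 0.0058333; payment = 28,000 × 0.0058333 / (1 − (1+0.0058333)^−180) = $251.67.
Plan B: at 6.50% the monthly rate is 0.0054167, so the payment is 28,000 × 0.0054167 / (1 − 1.0054167^−180) = $243.91.
Monthly savings = $251.67 − $243.91 = $7.76.
Break-even = $550.00 / $7.76 = 70.88 → 71 months.

71 months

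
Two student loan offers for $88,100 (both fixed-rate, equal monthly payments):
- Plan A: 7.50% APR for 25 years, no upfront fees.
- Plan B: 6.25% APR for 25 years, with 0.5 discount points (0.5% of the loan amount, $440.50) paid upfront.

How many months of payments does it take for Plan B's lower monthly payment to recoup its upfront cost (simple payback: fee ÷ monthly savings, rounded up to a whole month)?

Plan A: at 7.50% the monthly rate is 0.0062500, so the payment is 88,100 × 0.0062500 / (1 − 1.0062500^−300) = $651.05.
Plan B: monthly rate = 6.25%/12 = 0.0052083; payment = 88,100 × 0.0052083 / (1 − (1+0.0052083)^−300) = $581.17.
Monthly savings = $651.05 − $581.17 = $69.88.
Break-even = $440.50 / $69.88 = 6.30 → 7 months.

7 months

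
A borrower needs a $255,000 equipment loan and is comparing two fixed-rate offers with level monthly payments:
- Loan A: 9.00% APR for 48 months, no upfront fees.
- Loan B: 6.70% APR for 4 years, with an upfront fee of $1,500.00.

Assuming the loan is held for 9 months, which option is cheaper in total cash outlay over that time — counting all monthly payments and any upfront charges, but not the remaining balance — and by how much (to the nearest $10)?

Loan A: monthly rate = 9%/12 = 0.0075000; payment = 255,000 × 0.0075000 / (1 − (1+0.0075000)^−48) = $6,345.69.
Loan B: at 6.70% the monthly rate is 0.0055833, so the payment is 255,000 × 0.0055833 / (1 − 1.0055833^−48) = $6,070.86.
Over 9 months: Loan A costs 9 × $6,345.69 = $57,111.21; Loan B costs 9 × $6,070.86 + $1,500.00 = $56,137.74.
Loan B is cheaper by $57,111.21 − $56,137.74 = $973.47.

Loan B by $970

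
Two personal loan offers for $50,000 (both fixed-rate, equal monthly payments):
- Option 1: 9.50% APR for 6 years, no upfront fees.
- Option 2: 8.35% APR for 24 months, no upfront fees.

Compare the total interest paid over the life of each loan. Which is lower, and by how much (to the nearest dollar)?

Option 2 by $11,324

Option 1: at 9.50% the monthly rate is 0.0079167, so the payment is 50,000 × 0.0079167 / (1 − 1.0079167^−72) = $913.73.
Total interest on Option 1 = 72 × $913.73 − $50,000 = $15,788.56.
Option 2: at 8.35% the monthly rate is 0.0069583, so the payment is 50,000 × 0.0069583 / (1 − 1.0069583^−24) = $2,269.35.
Total interest on Option 2 = 24 × $2,269.35 − $50,000 = $4,464.40.
Option 2 is lower by $11,324.16.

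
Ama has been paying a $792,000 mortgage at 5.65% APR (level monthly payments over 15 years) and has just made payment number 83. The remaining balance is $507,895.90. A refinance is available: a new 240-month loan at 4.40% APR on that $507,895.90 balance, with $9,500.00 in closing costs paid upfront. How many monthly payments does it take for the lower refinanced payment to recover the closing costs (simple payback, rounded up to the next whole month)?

Current payment = 792,000 × 5.65%/12 / (1 − (1+0.0047083)^−180) = $6,534.51.
Refinanced payment = 507,895.90 × 0.0036667 / (1 − (1+0.0036667)^−240) = $3,185.85.
Monthly savings = $6,534.51 − $3,185.85 = $3,348.66.
Break-even = $9,500.00 / $3,348.66 = 2.84 → 3 months.

3 months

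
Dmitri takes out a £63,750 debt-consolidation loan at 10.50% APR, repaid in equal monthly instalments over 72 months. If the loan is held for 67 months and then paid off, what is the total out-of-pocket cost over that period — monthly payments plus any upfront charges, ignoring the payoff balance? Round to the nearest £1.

£80,210

Monthly rate = 10.5%/12 = 0.0087500; payment = 63,750 × 0.0087500 / (1 − (1+0.0087500)^−72) = £1,197.16.
Total outlay = 67 × £1,197.16 = £80,209.72.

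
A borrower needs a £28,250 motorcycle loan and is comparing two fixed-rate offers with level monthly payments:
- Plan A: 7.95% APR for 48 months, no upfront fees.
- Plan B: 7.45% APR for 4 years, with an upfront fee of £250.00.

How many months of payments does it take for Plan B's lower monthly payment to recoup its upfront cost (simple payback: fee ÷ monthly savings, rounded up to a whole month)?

38 months

Plan A: monthly rate = 7.95%/12 = 0.0066250; payment = 28,250 × 0.0066250 / (1 − (1+0.0066250)^−48) = £689.00.
Plan B: monthly rate = 7.45%/12 = 0.0062083; payment = 28,250 × 0.0062083 / (1 − (1+0.0062083)^−48) = £682.39.
Monthly savings = £689.00 − £682.39 = £6.61.
Break-even = £250.00 / £6.61 = 37.82 → 38 months.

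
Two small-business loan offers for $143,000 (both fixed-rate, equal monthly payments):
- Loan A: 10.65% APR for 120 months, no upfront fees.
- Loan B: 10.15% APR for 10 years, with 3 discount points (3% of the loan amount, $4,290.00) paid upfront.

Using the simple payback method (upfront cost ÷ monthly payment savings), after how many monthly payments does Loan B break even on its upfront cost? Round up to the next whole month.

108 months

Loan A: monthly rate = 10.65%/12 = 0.0088750; payment = 143,000 × 0.0088750 / (1 − (1+0.0088750)^−120) = $1,941.60.
Loan B: at 10.15% the monthly rate is 0.0084583, so the payment is 143,000 × 0.0084583 / (1 − 1.0084583^−120) = $1,901.65.
Monthly savings = $1,941.60 − $1,901.65 = $39.95.
Break-even = $4,290.00 / $39.95 = 107.38 → 108 months.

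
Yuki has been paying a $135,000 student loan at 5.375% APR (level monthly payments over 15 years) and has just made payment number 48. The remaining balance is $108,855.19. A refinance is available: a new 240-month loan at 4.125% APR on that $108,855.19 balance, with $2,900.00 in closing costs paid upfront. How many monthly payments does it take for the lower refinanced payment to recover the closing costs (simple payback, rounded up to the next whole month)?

7 months

Current payment = 135,000 × 5.375%/12 / (1 − (1+0.0044792)^−180) = $1,094.13.
Refinanced payment = 108,855.19 × 0.0034375 / (1 − (1+0.0034375)^−240) = $666.83.
Monthly savings = $1,094.13 − $666.83 = $427.30.
Break-even = $2,900.00 / $427.30 = 6.79 → 7 months.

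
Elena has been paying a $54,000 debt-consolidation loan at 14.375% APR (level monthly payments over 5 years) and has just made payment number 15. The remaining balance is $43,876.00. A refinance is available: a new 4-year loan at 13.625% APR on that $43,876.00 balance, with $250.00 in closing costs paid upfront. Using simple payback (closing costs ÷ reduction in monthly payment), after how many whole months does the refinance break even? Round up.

4 months

Current payment = 54,000 × 14.375%/12 / (1 − (1+0.0119792)^−60) = $1,267.01.
Refinanced payment = 43,876.00 × 0.0113542 / (1 − (1+0.0113542)^−48) = $1,190.74.
Monthly savings = $1,267.01 − $1,190.74 = $76.27.
Break-even = $250.00 / $76.27 = 3.28 → 4 months.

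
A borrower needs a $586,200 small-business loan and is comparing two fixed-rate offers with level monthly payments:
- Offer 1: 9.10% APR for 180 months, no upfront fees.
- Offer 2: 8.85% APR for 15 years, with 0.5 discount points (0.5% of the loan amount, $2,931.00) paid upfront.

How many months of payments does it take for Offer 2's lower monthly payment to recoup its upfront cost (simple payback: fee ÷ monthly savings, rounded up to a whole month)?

34 months

Offer 1: monthly rate = 9.1%/12 = 0.0075833; payment = 586,200 × 0.0075833 / (1 − (1+0.0075833)^−180) = $5,980.55.
Offer 2: at 8.85% the monthly rate is 0.0073750, so the payment is 586,200 × 0.0073750 / (1 − 1.0073750^−180) = $5,893.44.
Monthly savings = $5,980.55 − $5,893.44 = $87.11.
Break-even = $2,931.00 / $87.11 = 33.65 → 34 months.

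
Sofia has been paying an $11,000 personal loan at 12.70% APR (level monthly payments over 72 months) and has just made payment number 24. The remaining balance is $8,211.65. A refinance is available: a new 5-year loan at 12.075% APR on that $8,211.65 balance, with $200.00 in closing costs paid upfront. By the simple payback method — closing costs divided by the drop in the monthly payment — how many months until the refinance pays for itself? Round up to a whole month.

Current payment = 11,000 × 12.7%/12 / (1 − (1+0.0105833)^−72) = $219.08.
Refinanced payment = 8,211.65 × 0.0100625 / (1 − (1+0.0100625)^−60) = $182.97.
Monthly savings = $219.08 − $182.97 = $36.11.
Break-even = $200.00 / $36.11 = 5.54 → 6 months.

6 months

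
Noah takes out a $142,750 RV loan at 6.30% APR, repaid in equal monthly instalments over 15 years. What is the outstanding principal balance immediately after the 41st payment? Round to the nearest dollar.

$120,927

With monthly rate i = 6.3%/12 = 0.0052500, the balance after k of n payments is P · [(1+i)^n − (1+i)^k] / [(1+i)^n − 1].
(1+0.0052500)^180 = 2.56646130 and (1+0.0052500)^41 = 1.23947380, so the balance is 142,750 × (2.56646130 − 1.23947380) / (2.56646130 − 1) = $120,927.00.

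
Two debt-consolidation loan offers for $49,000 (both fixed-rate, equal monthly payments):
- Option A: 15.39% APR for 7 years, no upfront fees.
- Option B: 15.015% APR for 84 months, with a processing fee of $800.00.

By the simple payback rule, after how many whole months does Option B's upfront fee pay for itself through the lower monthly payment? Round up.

Option A: monthly rate = 15.39%/12 = 0.0128250; payment = 49,000 × 0.0128250 / (1 − (1+0.0128250)^−84) = $956.29.
Option B: at 15.015% the monthly rate is 0.0125125, so the payment is 49,000 × 0.0125125 / (1 − 1.0125125^−84) = $945.95.
Monthly savings = $956.29 − $945.95 = $10.34.
Break-even = $800.00 / $10.34 = 77.37 → 78 months.

78 months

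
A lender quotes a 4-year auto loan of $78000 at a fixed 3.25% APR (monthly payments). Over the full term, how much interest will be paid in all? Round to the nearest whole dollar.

$5,285

Monthly rate = 3.25%/12 = 0.0027083; payment = 78,000 × 0.0027083 / (1 − (1+0.0027083)^−48) = $1,735.11.
Total paid = 48 × $1,735.11 = $83,285.28; interest = $83,285.28 − $78,000 = $5,285.28.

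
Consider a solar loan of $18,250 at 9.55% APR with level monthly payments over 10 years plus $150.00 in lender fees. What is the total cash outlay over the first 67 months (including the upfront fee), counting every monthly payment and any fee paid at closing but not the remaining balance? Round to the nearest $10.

$16,010

At 9.55% the monthly rate is 0.0079583, so the payment is 18,250 × 0.0079583 / (1 − 1.0079583^−120) = $236.65.
Total outlay = 67 × $236.65 + $150.00 = $16,005.55.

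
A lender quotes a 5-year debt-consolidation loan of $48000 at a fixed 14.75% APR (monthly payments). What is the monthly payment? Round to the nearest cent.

$1,135.63

At 14.75% the monthly rate is 0.0122917, so the payment is 48,000 × 0.0122917 / (1 − 1.0122917^−60) = $1,135.63.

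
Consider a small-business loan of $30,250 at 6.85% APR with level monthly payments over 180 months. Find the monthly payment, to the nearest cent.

At 6.85% the monthly rate is 0.0057083, so the payment is 30,250 × 0.0057083 / (1 − 1.0057083^−180) = $269.37.

$269.37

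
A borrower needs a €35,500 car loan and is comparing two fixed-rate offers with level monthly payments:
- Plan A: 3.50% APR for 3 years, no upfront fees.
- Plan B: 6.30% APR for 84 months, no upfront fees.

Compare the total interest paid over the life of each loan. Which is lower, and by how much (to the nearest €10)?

Plan A by €6,540

Plan A: at 3.50% the monthly rate is 0.0029167, so the payment is 35,500 × 0.0029167 / (1 − 1.0029167^−36) = €1,040.22.
Total interest on Plan A = 36 × €1,040.22 − €35,500 = €1,947.92.
Plan B: monthly rate = 6.3%/12 = 0.0052500; payment = 35,500 × 0.0052500 / (1 − (1+0.0052500)^−84) = €523.72.
Total interest on Plan B = 84 × €523.72 − €35,500 = €8,492.48.
Plan A is lower by €6,544.56.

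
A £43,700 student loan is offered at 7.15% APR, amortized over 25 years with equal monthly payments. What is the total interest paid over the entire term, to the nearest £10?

At 7.15% the monthly rate is 0.0059583, so the payment is 43,700 × 0.0059583 / (1 − 1.0059583^−300) = £313.06.
Total paid = 300 × £313.06 = £93,918.00; interest = £93,918.00 − £43,700 = £50,218.00.

£50,220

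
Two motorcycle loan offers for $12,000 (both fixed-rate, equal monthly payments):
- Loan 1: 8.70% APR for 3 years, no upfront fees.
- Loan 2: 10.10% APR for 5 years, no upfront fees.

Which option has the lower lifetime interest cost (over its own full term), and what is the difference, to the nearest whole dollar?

Loan 1: monthly rate = 8.7%/12 = 0.0072500; payment = 12,000 × 0.0072500 / (1 − (1+0.0072500)^−36) = $379.92.
Total interest on Loan 1 = 36 × $379.92 − $12,000 = $1,677.12.
Loan 2: monthly rate = 10.1%/12 = 0.0084167; payment = 12,000 × 0.0084167 / (1 − (1+0.0084167)^−60) = $255.56.
Total interest on Loan 2 = 60 × $255.56 − $12,000 = $3,333.60.
Loan 1 is lower by $1,656.48.

Loan 1 by $1,656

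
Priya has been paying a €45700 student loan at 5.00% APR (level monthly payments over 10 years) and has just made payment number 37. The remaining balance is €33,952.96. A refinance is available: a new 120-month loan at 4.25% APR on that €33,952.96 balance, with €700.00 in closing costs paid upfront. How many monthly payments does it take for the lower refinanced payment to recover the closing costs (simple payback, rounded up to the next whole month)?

6 months

Current payment = 45,700 × 5%/12 / (1 − (1+0.0041667)^−120) = €484.72.
Refinanced payment = 33,952.96 × 0.0035417 / (1 − (1+0.0035417)^−120) = €347.81.
Monthly savings = €484.72 − €347.81 = €136.91.
Break-even = €700.00 / €136.91 = 5.11 → 6 months.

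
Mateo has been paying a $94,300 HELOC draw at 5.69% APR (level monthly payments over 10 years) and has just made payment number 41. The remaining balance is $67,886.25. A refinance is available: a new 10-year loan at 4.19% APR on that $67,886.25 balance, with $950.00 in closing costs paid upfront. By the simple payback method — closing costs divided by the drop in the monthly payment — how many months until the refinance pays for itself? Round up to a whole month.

3 months

Current payment = 94,300 × 5.69%/12 / (1 − (1+0.0047417)^−120) = $1,032.30.
Refinanced payment = 67,886.25 × 0.0034917 / (1 − (1+0.0034917)^−120) = $693.46.
Monthly savings = $1,032.30 − $693.46 = $338.84.
Break-even = $950.00 / $338.84 = 2.80 → 3 months.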